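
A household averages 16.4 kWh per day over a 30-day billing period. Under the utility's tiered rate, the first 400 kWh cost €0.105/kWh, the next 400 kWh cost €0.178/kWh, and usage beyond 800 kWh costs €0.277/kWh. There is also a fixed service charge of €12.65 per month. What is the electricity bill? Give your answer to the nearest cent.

€71.03

Usage = 16.4 kWh/day × 30 days = 492 kWh
First 400 kWh × €0.105 = €42.00
Next 92 kWh × €0.178 = €16.38
Remaining tier: 0 kWh (not reached)
Energy charge = €58.38; + service €12.65 = €71.03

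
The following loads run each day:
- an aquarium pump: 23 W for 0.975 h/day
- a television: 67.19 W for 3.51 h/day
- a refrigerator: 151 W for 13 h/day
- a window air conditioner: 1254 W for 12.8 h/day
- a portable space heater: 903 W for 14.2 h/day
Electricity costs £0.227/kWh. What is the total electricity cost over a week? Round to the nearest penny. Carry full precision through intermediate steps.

£49.41

aquarium pump: 23 W × 0.975 h × 7 d = 157 Wh = 0.157 kWh
television: 67.19 W × 3.51 h × 7 d = 1,651 Wh = 1.651 kWh
refrigerator: 151 W × 13 h × 7 d = 13,741 Wh = 13.74 kWh
window air conditioner: 1254 W × 12.8 h × 7 d = 112,358 Wh = 112.4 kWh
portable space heater: 903 W × 14.2 h × 7 d = 89,758 Wh = 89.76 kWh
Total energy = 0.157 + 1.651 + 13.74 + 112.4 + 89.76 = 217.7 kWh
Cost = 217.7 kWh × £0.227 = £49.41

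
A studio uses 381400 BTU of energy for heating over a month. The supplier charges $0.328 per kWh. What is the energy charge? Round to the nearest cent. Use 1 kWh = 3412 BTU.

381400 BTU × (0.00029308 kWh/BTU) = 111.8 kWh
Cost = 111.8 kWh × $0.328/kWh = $36.66

$36.66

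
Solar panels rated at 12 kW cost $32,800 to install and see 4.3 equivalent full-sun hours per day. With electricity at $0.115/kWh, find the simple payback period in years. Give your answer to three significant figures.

15.1 years

Daily generation = 12 kW × 4.3 h = 51.6 kWh
Annual generation = 51.6 × 365 = 18834 kWh
Annual savings = 18834 × $0.115 = $2,165.91
Payback = $32,800 / $2,165.91 = 15.1 years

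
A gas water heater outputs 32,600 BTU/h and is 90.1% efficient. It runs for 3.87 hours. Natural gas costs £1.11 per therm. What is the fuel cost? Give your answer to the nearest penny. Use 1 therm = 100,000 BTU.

£1.55

Heat delivered = 32,600 BTU/h × 3.87 h = 126,162 BTU
Gas input = 126,162 / 0.901 = 140,024 BTU
= 140,024 / 100,000 = 1.4 therm
Cost = 1.4 × £1.11/therm = £1.55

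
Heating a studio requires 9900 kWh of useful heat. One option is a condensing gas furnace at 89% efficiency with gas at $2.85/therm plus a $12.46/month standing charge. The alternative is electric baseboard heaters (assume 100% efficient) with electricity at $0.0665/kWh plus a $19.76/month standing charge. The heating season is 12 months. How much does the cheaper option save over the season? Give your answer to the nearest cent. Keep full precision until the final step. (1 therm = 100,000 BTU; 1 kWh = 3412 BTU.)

Heat load = 9900 kWh × 3412 = 33,778,800 BTU
Gas: input = 33,778,800 / 0.89 = 37,953,708 BTU = 379.5 therm → 379.5 × $2.85 = $1,081.68; + 12 × $12.46 standing = $1,231.20
Electric: 33,778,800 BTU / 3412 = 9,900 kWh → × $0.0665 = $658.35; + 12 × $19.76 standing = $895.47
Difference = |$1,231.20 − $895.47| = $335.73

$335.73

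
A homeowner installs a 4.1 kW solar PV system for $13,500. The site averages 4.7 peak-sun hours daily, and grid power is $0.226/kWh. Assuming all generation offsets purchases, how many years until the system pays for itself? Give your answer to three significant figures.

8.49 years

Daily generation = 4.1 kW × 4.7 h = 19.27 kWh
Annual generation = 19.27 × 365 = 7033.6 kWh
Annual savings = 7033.6 × $0.226 = $1,589.58
Payback = $13,500 / $1,589.58 = 8.49 years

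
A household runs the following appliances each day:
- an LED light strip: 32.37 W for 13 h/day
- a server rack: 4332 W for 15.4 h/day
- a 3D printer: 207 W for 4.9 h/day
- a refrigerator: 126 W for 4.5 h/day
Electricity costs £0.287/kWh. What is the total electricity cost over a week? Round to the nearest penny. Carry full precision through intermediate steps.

£138.05

LED light strip: 32.37 W × 13 h × 7 d = 2,946 Wh = 2.946 kWh
server rack: 4332 W × 15.4 h × 7 d = 466,990 Wh = 467 kWh
3D printer: 207 W × 4.9 h × 7 d = 7,100 Wh = 7.1 kWh
refrigerator: 126 W × 4.5 h × 7 d = 3,969 Wh = 3.969 kWh
Total energy = 2.946 + 467 + 7.1 + 3.969 = 481 kWh
Cost = 481 kWh × £0.287 = £138.05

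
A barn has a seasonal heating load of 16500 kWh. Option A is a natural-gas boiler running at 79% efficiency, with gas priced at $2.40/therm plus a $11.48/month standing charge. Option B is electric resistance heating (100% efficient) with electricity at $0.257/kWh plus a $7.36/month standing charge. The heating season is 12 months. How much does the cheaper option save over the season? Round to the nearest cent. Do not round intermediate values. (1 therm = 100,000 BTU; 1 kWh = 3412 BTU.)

Heat load = 16500 kWh × 3412 = 56,298,000 BTU
Gas: input = 56,298,000 / 0.79 = 71,263,291 BTU = 712.6 therm → 712.6 × $2.40 = $1,710.32; + 12 × $11.48 standing = $1,848.08
Electric: 56,298,000 BTU / 3412 = 16,500 kWh → × $0.257 = $4,240.50; + 12 × $7.36 standing = $4,328.82
Difference = |$1,848.08 − $4,328.82| = $2,480.74

$2480.74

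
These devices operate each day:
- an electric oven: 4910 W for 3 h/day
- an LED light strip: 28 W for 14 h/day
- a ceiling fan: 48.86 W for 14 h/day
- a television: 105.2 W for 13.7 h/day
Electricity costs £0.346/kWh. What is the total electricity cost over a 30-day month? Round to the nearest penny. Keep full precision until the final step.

electric oven: 4910 W × 3 h × 30 d = 441,900 Wh = 441.9 kWh
LED light strip: 28 W × 14 h × 30 d = 11,760 Wh = 11.76 kWh
ceiling fan: 48.86 W × 14 h × 30 d = 20,521 Wh = 20.52 kWh
television: 105.2 W × 13.7 h × 30 d = 43,237 Wh = 43.24 kWh
Total energy = 441.9 + 11.76 + 20.52 + 43.24 = 517.4 kWh
Cost = 517.4 kWh × £0.346 = £179.03

£179.03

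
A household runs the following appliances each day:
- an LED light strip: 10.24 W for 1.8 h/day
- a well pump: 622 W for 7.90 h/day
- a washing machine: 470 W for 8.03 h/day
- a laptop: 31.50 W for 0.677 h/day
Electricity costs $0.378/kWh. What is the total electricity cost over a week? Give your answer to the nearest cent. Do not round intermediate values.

$23.09

LED light strip: 10.24 W × 1.8 h × 7 d = 129 Wh = 0.129 kWh
well pump: 622 W × 7.90 h × 7 d = 34,397 Wh = 34.4 kWh
washing machine: 470 W × 8.03 h × 7 d = 26,419 Wh = 26.42 kWh
laptop: 31.50 W × 0.677 h × 7 d = 149 Wh = 0.1493 kWh
Total energy = 0.129 + 34.4 + 26.42 + 0.1493 = 61.09 kWh
Cost = 61.09 kWh × $0.378 = $23.09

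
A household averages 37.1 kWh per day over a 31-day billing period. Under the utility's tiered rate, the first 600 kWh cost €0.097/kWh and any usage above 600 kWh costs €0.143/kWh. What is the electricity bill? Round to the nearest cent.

€136.86

Usage = 37.1 kWh/day × 31 days = 1150.1 kWh
First 600 kWh × €0.097 = €58.20
Remaining 550.1 kWh × €0.143 = €78.66
Total = €136.86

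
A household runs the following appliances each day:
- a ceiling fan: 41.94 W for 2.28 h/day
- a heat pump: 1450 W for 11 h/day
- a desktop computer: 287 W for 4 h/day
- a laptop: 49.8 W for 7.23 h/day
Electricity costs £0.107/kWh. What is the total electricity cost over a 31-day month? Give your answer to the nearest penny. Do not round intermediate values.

ceiling fan: 41.94 W × 2.28 h × 31 d = 2,964 Wh = 2.964 kWh
heat pump: 1450 W × 11 h × 31 d = 494,450 Wh = 494.4 kWh
desktop computer: 287 W × 4 h × 31 d = 35,588 Wh = 35.59 kWh
laptop: 49.8 W × 7.23 h × 31 d = 11,162 Wh = 11.16 kWh
Total energy = 2.964 + 494.4 + 35.59 + 11.16 = 544.2 kWh
Cost = 544.2 kWh × £0.107 = £58.23

£58.23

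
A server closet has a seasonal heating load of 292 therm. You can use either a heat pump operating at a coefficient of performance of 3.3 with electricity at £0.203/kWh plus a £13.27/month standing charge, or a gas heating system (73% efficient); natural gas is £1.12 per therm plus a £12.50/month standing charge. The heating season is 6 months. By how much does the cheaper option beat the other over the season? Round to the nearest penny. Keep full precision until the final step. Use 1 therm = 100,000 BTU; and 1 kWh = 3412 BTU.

£83.07

Heat load = 292 therm × 100,000 = 29,200,000 BTU
Gas: input = 29,200,000 / 0.73 = 40,000,000 BTU = 400 therm → 400 × £1.12 = £448.00; + 6 × £12.50 standing = £523.00
Heat pump: 29,200,000 BTU / 3412 = 8,558 kWh heat; / 3.3 = 2,593 kWh in → × £0.203 = £526.45; + 6 × £13.27 standing = £606.07
Difference = |£523.00 − £606.07| = £83.07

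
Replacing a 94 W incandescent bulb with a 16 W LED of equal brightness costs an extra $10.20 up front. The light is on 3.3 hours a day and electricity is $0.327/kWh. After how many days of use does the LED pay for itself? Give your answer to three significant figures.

Power saved = 94 − 16 = 78 W
Daily energy saved = 78 W × 3.3 h = 257.4 Wh = 0.2574 kWh
Daily savings = 0.2574 × $0.327 = $0.0842
Payback = $10.20 / $0.0842 per day = 121.2 days

121 days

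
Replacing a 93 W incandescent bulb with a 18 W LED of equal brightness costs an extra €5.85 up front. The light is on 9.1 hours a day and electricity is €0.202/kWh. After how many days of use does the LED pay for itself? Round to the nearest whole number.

Power saved = 93 − 18 = 75 W
Daily energy saved = 75 W × 9.1 h = 682.5 Wh = 0.6825 kWh
Daily savings = 0.6825 × €0.202 = €0.1379
Payback = €5.85 / €0.1379 per day = 42.43 days

42 days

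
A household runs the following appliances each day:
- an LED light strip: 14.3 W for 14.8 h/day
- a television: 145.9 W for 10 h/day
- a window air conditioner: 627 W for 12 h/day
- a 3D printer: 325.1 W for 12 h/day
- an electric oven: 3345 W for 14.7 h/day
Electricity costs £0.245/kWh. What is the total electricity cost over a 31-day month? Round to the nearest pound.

LED light strip: 14.3 W × 14.8 h × 31 d = 6,561 Wh = 6.561 kWh
television: 145.9 W × 10 h × 31 d = 45,229 Wh = 45.23 kWh
window air conditioner: 627 W × 12 h × 31 d = 233,244 Wh = 233.2 kWh
3D printer: 325.1 W × 12 h × 31 d = 120,937 Wh = 120.9 kWh
electric oven: 3345 W × 14.7 h × 31 d = 1,524,316 Wh = 1,524 kWh
Total energy = 6.561 + 45.23 + 233.2 + 120.9 + 1,524 = 1,930 kWh
Cost = 1,930 kWh × £0.245 = £472.92 ≈ £473

£473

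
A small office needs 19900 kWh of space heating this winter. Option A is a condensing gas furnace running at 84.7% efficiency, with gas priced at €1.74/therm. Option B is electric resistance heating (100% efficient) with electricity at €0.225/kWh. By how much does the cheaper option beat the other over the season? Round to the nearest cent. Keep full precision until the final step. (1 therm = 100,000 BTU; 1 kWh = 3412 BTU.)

Heat load = 19900 kWh × 3412 = 67,898,800 BTU
Gas: input = 67,898,800 / 0.847 = 80,163,872 BTU = 801.6 therm → 801.6 × €1.74 = €1,394.85
Electric: 67,898,800 BTU / 3412 = 19,900 kWh → × €0.225 = €4,477.50
Difference = |€1,394.85 − €4,477.50| = €3,082.65

€3082.65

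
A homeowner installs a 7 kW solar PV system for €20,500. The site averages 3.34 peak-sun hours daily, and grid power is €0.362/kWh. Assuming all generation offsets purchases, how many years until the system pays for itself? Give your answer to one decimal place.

Daily generation = 7 kW × 3.34 h = 23.38 kWh
Annual generation = 23.38 × 365 = 8533.7 kWh
Annual savings = 8533.7 × €0.362 = €3,089.20
Payback = €20,500 / €3,089.20 = 6.64 years

6.6 years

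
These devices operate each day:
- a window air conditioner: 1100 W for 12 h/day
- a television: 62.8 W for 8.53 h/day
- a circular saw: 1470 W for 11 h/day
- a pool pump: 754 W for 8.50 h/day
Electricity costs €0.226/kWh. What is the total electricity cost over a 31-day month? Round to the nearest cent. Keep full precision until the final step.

window air conditioner: 1100 W × 12 h × 31 d = 409,200 Wh = 409.2 kWh
television: 62.8 W × 8.53 h × 31 d = 16,606 Wh = 16.61 kWh
circular saw: 1470 W × 11 h × 31 d = 501,270 Wh = 501.3 kWh
pool pump: 754 W × 8.50 h × 31 d = 198,679 Wh = 198.7 kWh
Total energy = 409.2 + 16.61 + 501.3 + 198.7 = 1,126 kWh
Cost = 1,126 kWh × €0.226 = €254.42

€254.42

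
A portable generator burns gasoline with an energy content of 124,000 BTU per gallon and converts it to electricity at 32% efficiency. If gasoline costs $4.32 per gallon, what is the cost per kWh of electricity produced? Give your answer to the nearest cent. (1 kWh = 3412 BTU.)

Electrical output per gallon = 124,000 BTU × 0.32 / 3412 BTU/kWh = 11.63 kWh
Cost per kWh = $4.32 / 11.63 kWh = $0.371

$0.37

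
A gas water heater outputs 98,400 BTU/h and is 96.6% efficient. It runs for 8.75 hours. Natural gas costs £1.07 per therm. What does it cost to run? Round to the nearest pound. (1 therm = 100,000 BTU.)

Heat delivered = 98,400 BTU/h × 8.75 h = 861,000 BTU
Gas input = 861,000 / 0.966 = 891,304 BTU
= 891,304 / 100,000 = 8.913 therm
Cost = 8.913 × £1.07/therm = £9.54 ≈ £10

£10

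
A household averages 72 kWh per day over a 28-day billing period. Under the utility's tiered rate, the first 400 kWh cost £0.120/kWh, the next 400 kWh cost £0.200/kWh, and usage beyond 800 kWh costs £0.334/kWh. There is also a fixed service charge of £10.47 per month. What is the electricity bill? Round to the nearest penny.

£544.61

Usage = 72 kWh/day × 28 days = 2016 kWh
First 400 kWh × £0.120 = £48.00
Next 400 kWh × £0.200 = £80.00
Remaining 1216 kWh × £0.334 = £406.14
Energy charge = £534.14; + service £10.47 = £544.61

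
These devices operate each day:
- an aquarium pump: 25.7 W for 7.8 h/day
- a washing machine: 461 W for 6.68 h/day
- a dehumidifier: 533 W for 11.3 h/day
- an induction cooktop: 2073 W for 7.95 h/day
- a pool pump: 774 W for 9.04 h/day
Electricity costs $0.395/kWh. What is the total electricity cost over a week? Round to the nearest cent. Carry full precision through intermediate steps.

aquarium pump: 25.7 W × 7.8 h × 7 d = 1,403 Wh = 1.403 kWh
washing machine: 461 W × 6.68 h × 7 d = 21,556 Wh = 21.56 kWh
dehumidifier: 533 W × 11.3 h × 7 d = 42,160 Wh = 42.16 kWh
induction cooktop: 2073 W × 7.95 h × 7 d = 115,362 Wh = 115.4 kWh
pool pump: 774 W × 9.04 h × 7 d = 48,979 Wh = 48.98 kWh
Total energy = 1.403 + 21.56 + 42.16 + 115.4 + 48.98 = 229.5 kWh
Cost = 229.5 kWh × $0.395 = $90.64

$90.64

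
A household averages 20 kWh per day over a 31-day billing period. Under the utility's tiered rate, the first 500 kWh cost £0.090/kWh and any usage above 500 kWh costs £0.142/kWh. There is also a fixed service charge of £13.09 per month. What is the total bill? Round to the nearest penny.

£75.13

Usage = 20 kWh/day × 31 days = 620 kWh
First 500 kWh × £0.090 = £45.00
Remaining 120 kWh × £0.142 = £17.04
Energy charge = £62.04; + service £13.09 = £75.13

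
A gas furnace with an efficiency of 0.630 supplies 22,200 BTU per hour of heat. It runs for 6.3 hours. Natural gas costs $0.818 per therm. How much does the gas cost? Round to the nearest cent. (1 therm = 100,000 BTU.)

Heat delivered = 22,200 BTU/h × 6.3 h = 139,860 BTU
Gas input = 139,860 / 0.630 = 222,000 BTU
= 222,000 / 100,000 = 2.22 therm
Cost = 2.22 × $0.818/therm = $1.82

$1.82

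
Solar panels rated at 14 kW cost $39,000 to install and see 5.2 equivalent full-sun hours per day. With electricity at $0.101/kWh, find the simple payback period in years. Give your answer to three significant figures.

Daily generation = 14 kW × 5.2 h = 72.8 kWh
Annual generation = 72.8 × 365 = 26572 kWh
Annual savings = 26572 × $0.101 = $2,683.77
Payback = $39,000 / $2,683.77 = 14.5 years

14.5 years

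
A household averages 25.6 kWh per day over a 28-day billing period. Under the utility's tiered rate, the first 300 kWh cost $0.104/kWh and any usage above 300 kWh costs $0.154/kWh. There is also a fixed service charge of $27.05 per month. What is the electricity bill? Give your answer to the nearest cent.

$122.44

Usage = 25.6 kWh/day × 28 days = 716.8 kWh
First 300 kWh × $0.104 = $31.20
Remaining 416.8 kWh × $0.154 = $64.19
Energy charge = $95.39; + service $27.05 = $122.44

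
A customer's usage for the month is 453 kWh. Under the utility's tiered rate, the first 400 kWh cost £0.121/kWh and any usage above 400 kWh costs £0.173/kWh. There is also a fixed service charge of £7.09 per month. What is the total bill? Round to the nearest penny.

First 400 kWh × £0.121 = £48.40
Remaining 53 kWh × £0.173 = £9.17
Energy charge = £57.57; + service £7.09 = £64.66

£64.66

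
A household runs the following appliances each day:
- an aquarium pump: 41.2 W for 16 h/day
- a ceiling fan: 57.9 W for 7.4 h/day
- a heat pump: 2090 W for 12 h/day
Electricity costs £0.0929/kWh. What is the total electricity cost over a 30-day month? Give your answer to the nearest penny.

£72.93

aquarium pump: 41.2 W × 16 h × 30 d = 19,776 Wh = 19.78 kWh
ceiling fan: 57.9 W × 7.4 h × 30 d = 12,854 Wh = 12.85 kWh
heat pump: 2090 W × 12 h × 30 d = 752,400 Wh = 752.4 kWh
Total energy = 19.78 + 12.85 + 752.4 = 785 kWh
Cost = 785 kWh × £0.0929 = £72.93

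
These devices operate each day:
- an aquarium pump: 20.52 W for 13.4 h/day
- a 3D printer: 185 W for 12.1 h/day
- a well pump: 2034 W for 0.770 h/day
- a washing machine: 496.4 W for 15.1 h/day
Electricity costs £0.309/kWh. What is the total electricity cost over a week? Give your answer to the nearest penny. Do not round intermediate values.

£25.04

aquarium pump: 20.52 W × 13.4 h × 7 d = 1,925 Wh = 1.925 kWh
3D printer: 185 W × 12.1 h × 7 d = 15,670 Wh = 15.67 kWh
well pump: 2034 W × 0.770 h × 7 d = 10,963 Wh = 10.96 kWh
washing machine: 496.4 W × 15.1 h × 7 d = 52,469 Wh = 52.47 kWh
Total energy = 1.925 + 15.67 + 10.96 + 52.47 = 81.03 kWh
Cost = 81.03 kWh × £0.309 = £25.04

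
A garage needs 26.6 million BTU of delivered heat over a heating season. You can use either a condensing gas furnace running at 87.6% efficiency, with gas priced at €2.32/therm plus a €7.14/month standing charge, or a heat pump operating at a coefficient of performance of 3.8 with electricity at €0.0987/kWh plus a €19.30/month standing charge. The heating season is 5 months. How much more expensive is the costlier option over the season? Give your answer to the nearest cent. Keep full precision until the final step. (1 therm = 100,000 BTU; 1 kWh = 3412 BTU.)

Heat load = 26.6 × 10⁶ BTU = 26,600,000 BTU
Gas: input = 26,600,000 / 0.876 = 30,365,297 BTU = 303.7 therm → 303.7 × €2.32 = €704.47; + 5 × €7.14 standing = €740.17
Heat pump: 26,600,000 BTU / 3412 = 7,796 kWh heat; / 3.8 = 2,052 kWh in → × €0.0987 = €202.49; + 5 × €19.30 standing = €298.99
Difference = |€740.17 − €298.99| = €441.18

€441.18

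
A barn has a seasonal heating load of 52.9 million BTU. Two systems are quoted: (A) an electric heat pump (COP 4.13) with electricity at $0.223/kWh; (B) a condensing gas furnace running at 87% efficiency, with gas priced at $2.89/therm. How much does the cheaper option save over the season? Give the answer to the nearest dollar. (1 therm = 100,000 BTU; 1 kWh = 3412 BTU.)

Heat load = 52.9 × 10⁶ BTU = 52,900,000 BTU
Gas: input = 52,900,000 / 0.870 = 60,804,598 BTU = 608 therm → 608 × $2.89 = $1,757.25
Heat pump: 52,900,000 BTU / 3412 = 15,500 kWh heat; / 4.13 = 3,754 kWh in → × $0.223 = $837.15
Difference = |$1,757.25 − $837.15| = $920.11 ≈ $920

$920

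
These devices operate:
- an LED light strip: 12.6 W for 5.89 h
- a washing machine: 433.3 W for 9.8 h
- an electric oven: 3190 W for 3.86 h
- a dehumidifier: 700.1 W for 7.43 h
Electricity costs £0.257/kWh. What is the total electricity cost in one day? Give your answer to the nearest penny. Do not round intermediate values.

LED light strip: 12.6 W × 5.89 h = 74 Wh = 0.07421 kWh
washing machine: 433.3 W × 9.8 h = 4,246 Wh = 4.246 kWh
electric oven: 3190 W × 3.86 h = 12,313 Wh = 12.31 kWh
dehumidifier: 700.1 W × 7.43 h = 5,202 Wh = 5.202 kWh
Total energy = 0.07421 + 4.246 + 12.31 + 5.202 = 21.84 kWh
Cost = 21.84 kWh × £0.257 = £5.61

£5.61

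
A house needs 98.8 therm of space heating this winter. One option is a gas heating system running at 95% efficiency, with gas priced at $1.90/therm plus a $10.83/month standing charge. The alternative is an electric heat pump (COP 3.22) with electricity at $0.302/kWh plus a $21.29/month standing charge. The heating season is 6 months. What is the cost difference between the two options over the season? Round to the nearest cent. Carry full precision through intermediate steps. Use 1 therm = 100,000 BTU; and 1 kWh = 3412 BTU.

$136.74

Heat load = 98.8 therm × 100,000 = 9,880,000 BTU
Gas: input = 9,880,000 / 0.95 = 10,400,000 BTU = 104 therm → 104 × $1.90 = $197.60; + 6 × $10.83 standing = $262.58
Heat pump: 9,880,000 BTU / 3412 = 2,896 kWh heat; / 3.22 = 899.3 kWh in → × $0.302 = $271.58; + 6 × $21.29 standing = $399.32
Difference = |$262.58 − $399.32| = $136.74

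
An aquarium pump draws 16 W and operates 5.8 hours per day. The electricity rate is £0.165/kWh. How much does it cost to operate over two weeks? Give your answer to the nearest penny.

Energy = 16 W × 5.8 h/day × 14 days = 1,299 Wh = 1.299 kWh
Cost = 1.299 kWh × £0.165/kWh = £0.21

£0.21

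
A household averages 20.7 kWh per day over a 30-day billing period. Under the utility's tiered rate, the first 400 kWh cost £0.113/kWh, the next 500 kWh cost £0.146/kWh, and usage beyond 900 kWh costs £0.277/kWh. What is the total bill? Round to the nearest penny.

Usage = 20.7 kWh/day × 30 days = 621 kWh
First 400 kWh × £0.113 = £45.20
Next 221 kWh × £0.146 = £32.27
Remaining tier: 0 kWh (not reached)
Total = £77.47

£77.47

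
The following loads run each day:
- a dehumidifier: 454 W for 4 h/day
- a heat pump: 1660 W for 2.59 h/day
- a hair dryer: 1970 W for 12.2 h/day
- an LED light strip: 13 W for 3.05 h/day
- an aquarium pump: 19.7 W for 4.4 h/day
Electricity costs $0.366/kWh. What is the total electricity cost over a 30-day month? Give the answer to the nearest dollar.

dehumidifier: 454 W × 4 h × 30 d = 54,480 Wh = 54.48 kWh
heat pump: 1660 W × 2.59 h × 30 d = 128,982 Wh = 129 kWh
hair dryer: 1970 W × 12.2 h × 30 d = 721,020 Wh = 721 kWh
LED light strip: 13 W × 3.05 h × 30 d = 1,190 Wh = 1.19 kWh
aquarium pump: 19.7 W × 4.4 h × 30 d = 2,600 Wh = 2.6 kWh
Total energy = 54.48 + 129 + 721 + 1.19 + 2.6 = 908.3 kWh
Cost = 908.3 kWh × $0.366 = $332.43 ≈ $332

$332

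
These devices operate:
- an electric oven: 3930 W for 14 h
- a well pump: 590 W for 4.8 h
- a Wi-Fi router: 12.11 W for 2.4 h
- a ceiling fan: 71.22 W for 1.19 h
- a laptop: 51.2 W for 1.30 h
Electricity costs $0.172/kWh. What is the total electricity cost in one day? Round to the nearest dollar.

$10

electric oven: 3930 W × 14 h = 55,020 Wh = 55.02 kWh
well pump: 590 W × 4.8 h = 2,832 Wh = 2.832 kWh
Wi-Fi router: 12.11 W × 2.4 h = 29 Wh = 0.02906 kWh
ceiling fan: 71.22 W × 1.19 h = 85 Wh = 0.08475 kWh
laptop: 51.2 W × 1.30 h = 67 Wh = 0.06656 kWh
Total energy = 55.02 + 2.832 + 0.02906 + 0.08475 + 0.06656 = 58.03 kWh
Cost = 58.03 kWh × $0.172 = $9.98 ≈ $10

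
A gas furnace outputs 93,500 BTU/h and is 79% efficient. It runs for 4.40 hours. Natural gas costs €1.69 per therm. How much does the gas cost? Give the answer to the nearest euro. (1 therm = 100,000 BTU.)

€9

Heat delivered = 93,500 BTU/h × 4.40 h = 411,400 BTU
Gas input = 411,400 / 0.79 = 520,759 BTU
= 520,759 / 100,000 = 5.208 therm
Cost = 5.208 × €1.69/therm = €8.80 ≈ €9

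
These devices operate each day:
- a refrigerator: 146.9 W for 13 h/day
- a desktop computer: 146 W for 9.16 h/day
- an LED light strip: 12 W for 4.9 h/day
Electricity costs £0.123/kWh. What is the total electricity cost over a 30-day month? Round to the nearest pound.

£12

refrigerator: 146.9 W × 13 h × 30 d = 57,291 Wh = 57.29 kWh
desktop computer: 146 W × 9.16 h × 30 d = 40,121 Wh = 40.12 kWh
LED light strip: 12 W × 4.9 h × 30 d = 1,764 Wh = 1.764 kWh
Total energy = 57.29 + 40.12 + 1.764 = 99.18 kWh
Cost = 99.18 kWh × £0.123 = £12.20 ≈ £12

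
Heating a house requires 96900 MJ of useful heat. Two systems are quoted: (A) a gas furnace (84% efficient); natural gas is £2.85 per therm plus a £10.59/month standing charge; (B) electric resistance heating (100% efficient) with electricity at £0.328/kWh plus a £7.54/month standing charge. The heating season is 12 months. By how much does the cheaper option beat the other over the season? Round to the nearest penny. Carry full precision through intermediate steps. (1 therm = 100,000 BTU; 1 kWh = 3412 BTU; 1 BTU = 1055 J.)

£5676.62

Heat load = 96900 MJ = 96,900,000,000 J / 1055 = 91,848,341 BTU
Gas: input = 91,848,341 / 0.840 = 109,343,263 BTU = 1,093 therm → 1,093 × £2.85 = £3,116.28; + 12 × £10.59 standing = £3,243.36
Electric: 91,848,341 BTU / 3412 = 26,920 kWh → × £0.328 = £8,829.50; + 12 × £7.54 standing = £8,919.98
Difference = |£3,243.36 − £8,919.98| = £5,676.62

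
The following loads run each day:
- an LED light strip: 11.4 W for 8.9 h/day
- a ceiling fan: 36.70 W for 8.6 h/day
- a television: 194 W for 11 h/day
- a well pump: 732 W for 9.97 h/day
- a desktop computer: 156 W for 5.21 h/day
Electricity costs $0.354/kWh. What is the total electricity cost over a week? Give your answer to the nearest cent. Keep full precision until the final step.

$26.42

LED light strip: 11.4 W × 8.9 h × 7 d = 710 Wh = 0.7102 kWh
ceiling fan: 36.70 W × 8.6 h × 7 d = 2,209 Wh = 2.209 kWh
television: 194 W × 11 h × 7 d = 14,938 Wh = 14.94 kWh
well pump: 732 W × 9.97 h × 7 d = 51,086 Wh = 51.09 kWh
desktop computer: 156 W × 5.21 h × 7 d = 5,689 Wh = 5.689 kWh
Total energy = 0.7102 + 2.209 + 14.94 + 51.09 + 5.689 = 74.63 kWh
Cost = 74.63 kWh × $0.354 = $26.42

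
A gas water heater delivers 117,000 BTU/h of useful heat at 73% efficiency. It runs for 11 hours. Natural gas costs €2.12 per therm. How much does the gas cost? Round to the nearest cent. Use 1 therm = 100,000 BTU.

Heat delivered = 117,000 BTU/h × 11 h = 1,287,000 BTU
Gas input = 1,287,000 / 0.73 = 1,763,014 BTU
= 1,763,014 / 100,000 = 17.63 therm
Cost = 17.63 × €2.12/therm = €37.38

€37.38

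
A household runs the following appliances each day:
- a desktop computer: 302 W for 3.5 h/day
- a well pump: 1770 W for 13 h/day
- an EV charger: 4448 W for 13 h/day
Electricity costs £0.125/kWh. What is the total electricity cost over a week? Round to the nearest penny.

desktop computer: 302 W × 3.5 h × 7 d = 7,399 Wh = 7.399 kWh
well pump: 1770 W × 13 h × 7 d = 161,070 Wh = 161.1 kWh
EV charger: 4448 W × 13 h × 7 d = 404,768 Wh = 404.8 kWh
Total energy = 7.399 + 161.1 + 404.8 = 573.2 kWh
Cost = 573.2 kWh × £0.125 = £71.65

£71.65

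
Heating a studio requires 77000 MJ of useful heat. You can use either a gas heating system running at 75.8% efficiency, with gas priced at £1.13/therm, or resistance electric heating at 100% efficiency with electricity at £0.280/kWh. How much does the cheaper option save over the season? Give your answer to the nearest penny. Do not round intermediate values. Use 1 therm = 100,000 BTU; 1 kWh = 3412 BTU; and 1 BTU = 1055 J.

£4901.41

Heat load = 77000 MJ = 77,000,000,000 J / 1055 = 72,985,782 BTU
Gas: input = 72,985,782 / 0.758 = 96,287,311 BTU = 962.9 therm → 962.9 × £1.13 = £1,088.05
Electric: 72,985,782 BTU / 3412 = 21,390 kWh → × £0.280 = £5,989.45
Difference = |£1,088.05 − £5,989.45| = £4,901.41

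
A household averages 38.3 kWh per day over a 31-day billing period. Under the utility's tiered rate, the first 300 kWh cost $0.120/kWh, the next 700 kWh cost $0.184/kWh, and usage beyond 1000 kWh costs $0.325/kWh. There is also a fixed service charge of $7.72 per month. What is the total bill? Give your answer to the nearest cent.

$233.39

Usage = 38.3 kWh/day × 31 days = 1187.3 kWh
First 300 kWh × $0.120 = $36.00
Next 700 kWh × $0.184 = $128.80
Remaining 187.3 kWh × $0.325 = $60.87
Energy charge = $225.67; + service $7.72 = $233.39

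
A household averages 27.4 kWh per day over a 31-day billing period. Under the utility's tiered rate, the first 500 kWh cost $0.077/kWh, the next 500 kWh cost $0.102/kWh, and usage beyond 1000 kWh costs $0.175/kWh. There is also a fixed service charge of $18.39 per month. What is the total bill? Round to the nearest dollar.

Usage = 27.4 kWh/day × 31 days = 849.4 kWh
First 500 kWh × $0.077 = $38.50
Next 349.4 kWh × $0.102 = $35.64
Remaining tier: 0 kWh (not reached)
Energy charge = $74.14; + service $18.39 = $92.53 ≈ $93

$93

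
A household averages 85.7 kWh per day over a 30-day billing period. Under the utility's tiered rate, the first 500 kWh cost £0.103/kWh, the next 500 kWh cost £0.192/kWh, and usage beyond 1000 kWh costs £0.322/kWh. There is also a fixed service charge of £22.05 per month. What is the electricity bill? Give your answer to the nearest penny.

Usage = 85.7 kWh/day × 30 days = 2571 kWh
First 500 kWh × £0.103 = £51.50
Next 500 kWh × £0.192 = £96.00
Remaining 1571 kWh × £0.322 = £505.86
Energy charge = £653.36; + service £22.05 = £675.41

£675.41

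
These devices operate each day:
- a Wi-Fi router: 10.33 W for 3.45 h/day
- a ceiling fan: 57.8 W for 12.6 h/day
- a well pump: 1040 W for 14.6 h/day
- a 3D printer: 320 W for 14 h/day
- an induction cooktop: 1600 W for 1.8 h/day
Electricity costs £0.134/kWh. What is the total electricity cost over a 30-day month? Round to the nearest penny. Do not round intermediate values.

£93.70

Wi-Fi router: 10.33 W × 3.45 h × 30 d = 1,069 Wh = 1.069 kWh
ceiling fan: 57.8 W × 12.6 h × 30 d = 21,848 Wh = 21.85 kWh
well pump: 1040 W × 14.6 h × 30 d = 455,520 Wh = 455.5 kWh
3D printer: 320 W × 14 h × 30 d = 134,400 Wh = 134.4 kWh
induction cooktop: 1600 W × 1.8 h × 30 d = 86,400 Wh = 86.4 kWh
Total energy = 1.069 + 21.85 + 455.5 + 134.4 + 86.4 = 699.2 kWh
Cost = 699.2 kWh × £0.134 = £93.70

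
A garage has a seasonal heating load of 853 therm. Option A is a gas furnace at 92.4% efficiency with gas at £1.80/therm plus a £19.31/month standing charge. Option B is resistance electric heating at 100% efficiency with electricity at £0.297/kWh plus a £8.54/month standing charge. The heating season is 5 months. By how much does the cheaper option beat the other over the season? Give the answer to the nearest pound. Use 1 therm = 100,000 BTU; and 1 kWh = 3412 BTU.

Heat load = 853 therm × 100,000 = 85,300,000 BTU
Gas: input = 85,300,000 / 0.924 = 92,316,017 BTU = 923.2 therm → 923.2 × £1.80 = £1,661.69; + 5 × £19.31 standing = £1,758.24
Electric: 85,300,000 BTU / 3412 = 25,000 kWh → × £0.297 = £7,425.00; + 5 × £8.54 standing = £7,467.70
Difference = |£1,758.24 − £7,467.70| = £5,709.46 ≈ £5709

£5709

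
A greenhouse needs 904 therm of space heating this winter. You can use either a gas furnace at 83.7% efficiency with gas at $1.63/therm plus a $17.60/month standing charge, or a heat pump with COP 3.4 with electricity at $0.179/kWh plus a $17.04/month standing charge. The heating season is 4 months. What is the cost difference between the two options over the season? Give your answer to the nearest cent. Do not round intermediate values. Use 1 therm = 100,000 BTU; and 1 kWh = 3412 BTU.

Heat load = 904 therm × 100,000 = 90,400,000 BTU
Gas: input = 90,400,000 / 0.837 = 108,004,779 BTU = 1,080 therm → 1,080 × $1.63 = $1,760.48; + 4 × $17.60 standing = $1,830.88
Heat pump: 90,400,000 BTU / 3412 = 26,490 kWh heat; / 3.4 = 7,793 kWh in → × $0.179 = $1,394.87; + 4 × $17.04 standing = $1,463.03
Difference = |$1,830.88 − $1,463.03| = $367.85

$367.85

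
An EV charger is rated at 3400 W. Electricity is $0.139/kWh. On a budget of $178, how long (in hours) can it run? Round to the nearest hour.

377 h

Energy budget = $178 / $0.139 per kWh = 1,281 kWh = 1,280,576 Wh
Runtime = 1,280,576 Wh / 3400 W = 376.6 h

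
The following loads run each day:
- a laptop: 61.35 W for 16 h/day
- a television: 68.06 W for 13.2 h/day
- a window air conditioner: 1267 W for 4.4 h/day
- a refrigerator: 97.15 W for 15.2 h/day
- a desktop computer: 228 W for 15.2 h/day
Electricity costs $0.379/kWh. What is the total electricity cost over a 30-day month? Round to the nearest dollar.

laptop: 61.35 W × 16 h × 30 d = 29,448 Wh = 29.45 kWh
television: 68.06 W × 13.2 h × 30 d = 26,952 Wh = 26.95 kWh
window air conditioner: 1267 W × 4.4 h × 30 d = 167,244 Wh = 167.2 kWh
refrigerator: 97.15 W × 15.2 h × 30 d = 44,300 Wh = 44.3 kWh
desktop computer: 228 W × 15.2 h × 30 d = 103,968 Wh = 104 kWh
Total energy = 29.45 + 26.95 + 167.2 + 44.3 + 104 = 371.9 kWh
Cost = 371.9 kWh × $0.379 = $140.95 ≈ $141

$141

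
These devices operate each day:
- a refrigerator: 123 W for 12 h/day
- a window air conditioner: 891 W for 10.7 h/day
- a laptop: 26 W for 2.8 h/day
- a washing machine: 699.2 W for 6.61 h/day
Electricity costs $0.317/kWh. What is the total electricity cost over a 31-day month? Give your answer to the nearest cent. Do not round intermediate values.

$154.33

refrigerator: 123 W × 12 h × 31 d = 45,756 Wh = 45.76 kWh
window air conditioner: 891 W × 10.7 h × 31 d = 295,545 Wh = 295.5 kWh
laptop: 26 W × 2.8 h × 31 d = 2,257 Wh = 2.257 kWh
washing machine: 699.2 W × 6.61 h × 31 d = 143,273 Wh = 143.3 kWh
Total energy = 45.76 + 295.5 + 2.257 + 143.3 = 486.8 kWh
Cost = 486.8 kWh × $0.317 = $154.33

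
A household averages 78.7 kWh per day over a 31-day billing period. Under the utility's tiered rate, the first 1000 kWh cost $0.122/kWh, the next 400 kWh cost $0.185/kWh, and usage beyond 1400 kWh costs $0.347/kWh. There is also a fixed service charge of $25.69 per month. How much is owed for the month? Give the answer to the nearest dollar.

$582

Usage = 78.7 kWh/day × 31 days = 2439.7 kWh
First 1000 kWh × $0.122 = $122.00
Next 400 kWh × $0.185 = $74.00
Remaining 1039.7 kWh × $0.347 = $360.78
Energy charge = $556.78; + service $25.69 = $582.47 ≈ $582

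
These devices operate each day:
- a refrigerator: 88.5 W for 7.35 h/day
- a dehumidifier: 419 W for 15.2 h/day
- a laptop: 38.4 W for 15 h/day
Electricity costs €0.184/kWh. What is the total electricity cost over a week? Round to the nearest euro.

€10

refrigerator: 88.5 W × 7.35 h × 7 d = 4,553 Wh = 4.553 kWh
dehumidifier: 419 W × 15.2 h × 7 d = 44,582 Wh = 44.58 kWh
laptop: 38.4 W × 15 h × 7 d = 4,032 Wh = 4.032 kWh
Total energy = 4.553 + 44.58 + 4.032 = 53.17 kWh
Cost = 53.17 kWh × €0.184 = €9.78 ≈ €10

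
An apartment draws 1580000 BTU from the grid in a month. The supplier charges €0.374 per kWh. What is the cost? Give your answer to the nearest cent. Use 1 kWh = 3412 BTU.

1580000 BTU × (0.00029308 kWh/BTU) = 463.1 kWh
Cost = 463.1 kWh × €0.374/kWh = €173.19

€173.19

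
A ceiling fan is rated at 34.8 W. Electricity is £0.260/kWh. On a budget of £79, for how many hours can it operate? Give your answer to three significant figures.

8730 h

Energy budget = £79 / £0.260 per kWh = 303.8 kWh = 303,846 Wh
Runtime = 303,846 Wh / 34.8 W = 8,731 h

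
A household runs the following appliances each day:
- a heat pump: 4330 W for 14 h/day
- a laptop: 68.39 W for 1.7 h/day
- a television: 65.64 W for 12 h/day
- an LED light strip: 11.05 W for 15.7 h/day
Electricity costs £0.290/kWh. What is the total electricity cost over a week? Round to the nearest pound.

heat pump: 4330 W × 14 h × 7 d = 424,340 Wh = 424.3 kWh
laptop: 68.39 W × 1.7 h × 7 d = 814 Wh = 0.8138 kWh
television: 65.64 W × 12 h × 7 d = 5,514 Wh = 5.514 kWh
LED light strip: 11.05 W × 15.7 h × 7 d = 1,214 Wh = 1.214 kWh
Total energy = 424.3 + 0.8138 + 5.514 + 1.214 = 431.9 kWh
Cost = 431.9 kWh × £0.290 = £125.25 ≈ £125

£125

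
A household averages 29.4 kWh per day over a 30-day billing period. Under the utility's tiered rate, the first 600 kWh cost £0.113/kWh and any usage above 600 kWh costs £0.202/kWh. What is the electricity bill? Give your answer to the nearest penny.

Usage = 29.4 kWh/day × 30 days = 882 kWh
First 600 kWh × £0.113 = £67.80
Remaining 282 kWh × £0.202 = £56.96
Total = £124.76

£124.76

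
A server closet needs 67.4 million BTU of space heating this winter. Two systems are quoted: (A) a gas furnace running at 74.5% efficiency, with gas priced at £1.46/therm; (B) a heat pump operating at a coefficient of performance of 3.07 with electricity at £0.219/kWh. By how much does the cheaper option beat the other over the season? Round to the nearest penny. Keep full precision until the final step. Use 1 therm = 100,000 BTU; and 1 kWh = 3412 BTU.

Heat load = 67.4 × 10⁶ BTU = 67,400,000 BTU
Gas: input = 67,400,000 / 0.745 = 90,469,799 BTU = 904.7 therm → 904.7 × £1.46 = £1,320.86
Heat pump: 67,400,000 BTU / 3412 = 19,750 kWh heat; / 3.07 = 6,434 kWh in → × £0.219 = £1,409.15
Difference = |£1,320.86 − £1,409.15| = £88.29

£88.29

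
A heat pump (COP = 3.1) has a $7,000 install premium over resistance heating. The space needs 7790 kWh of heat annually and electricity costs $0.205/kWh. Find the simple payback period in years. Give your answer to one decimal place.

6.5 years

Resistance: 7790 kWh × $0.205 = $1,596.95/yr
Heat pump: 7790 / 3.1 = 2513 kWh in → × $0.205 = $515.15/yr
Annual savings = $1,081.80
Payback = $7,000 / $1,081.80 = 6.47 years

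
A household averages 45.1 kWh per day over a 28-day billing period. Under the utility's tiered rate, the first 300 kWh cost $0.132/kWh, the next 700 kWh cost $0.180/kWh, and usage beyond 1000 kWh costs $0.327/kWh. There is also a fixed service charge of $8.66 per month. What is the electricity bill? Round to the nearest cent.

$260.20

Usage = 45.1 kWh/day × 28 days = 1262.8 kWh
First 300 kWh × $0.132 = $39.60
Next 700 kWh × $0.180 = $126.00
Remaining 262.8 kWh × $0.327 = $85.94
Energy charge = $251.54; + service $8.66 = $260.20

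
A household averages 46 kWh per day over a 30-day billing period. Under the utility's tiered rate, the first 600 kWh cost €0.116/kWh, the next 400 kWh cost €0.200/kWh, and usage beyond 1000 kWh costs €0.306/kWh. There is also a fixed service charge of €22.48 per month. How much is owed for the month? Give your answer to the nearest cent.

Usage = 46 kWh/day × 30 days = 1380 kWh
First 600 kWh × €0.116 = €69.60
Next 400 kWh × €0.200 = €80.00
Remaining 380 kWh × €0.306 = €116.28
Energy charge = €265.88; + service €22.48 = €288.36

€288.36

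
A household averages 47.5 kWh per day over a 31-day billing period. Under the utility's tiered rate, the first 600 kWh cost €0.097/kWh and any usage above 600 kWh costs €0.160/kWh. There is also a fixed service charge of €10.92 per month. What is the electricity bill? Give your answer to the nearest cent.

€208.72

Usage = 47.5 kWh/day × 31 days = 1472.5 kWh
First 600 kWh × €0.097 = €58.20
Remaining 872.5 kWh × €0.160 = €139.60
Energy charge = €197.80; + service €10.92 = €208.72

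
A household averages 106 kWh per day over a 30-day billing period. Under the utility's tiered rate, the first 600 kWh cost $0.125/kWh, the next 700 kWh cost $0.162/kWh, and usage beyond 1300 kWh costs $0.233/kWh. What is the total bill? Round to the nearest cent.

Usage = 106 kWh/day × 30 days = 3180 kWh
First 600 kWh × $0.125 = $75.00
Next 700 kWh × $0.162 = $113.40
Remaining 1880 kWh × $0.233 = $438.04
Total = $626.44

$626.44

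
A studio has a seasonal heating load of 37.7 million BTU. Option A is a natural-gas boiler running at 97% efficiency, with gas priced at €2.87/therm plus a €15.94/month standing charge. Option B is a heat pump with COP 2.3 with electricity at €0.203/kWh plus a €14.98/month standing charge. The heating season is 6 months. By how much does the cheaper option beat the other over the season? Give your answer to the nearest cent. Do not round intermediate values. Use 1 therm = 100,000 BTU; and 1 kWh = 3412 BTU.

€146.00

Heat load = 37.7 × 10⁶ BTU = 37,700,000 BTU
Gas: input = 37,700,000 / 0.97 = 38,865,979 BTU = 388.7 therm → 388.7 × €2.87 = €1,115.45; + 6 × €15.94 standing = €1,211.09
Heat pump: 37,700,000 BTU / 3412 = 11,050 kWh heat; / 2.3 = 4,804 kWh in → × €0.203 = €975.22; + 6 × €14.98 standing = €1,065.10
Difference = |€1,211.09 − €1,065.10| = €146.00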